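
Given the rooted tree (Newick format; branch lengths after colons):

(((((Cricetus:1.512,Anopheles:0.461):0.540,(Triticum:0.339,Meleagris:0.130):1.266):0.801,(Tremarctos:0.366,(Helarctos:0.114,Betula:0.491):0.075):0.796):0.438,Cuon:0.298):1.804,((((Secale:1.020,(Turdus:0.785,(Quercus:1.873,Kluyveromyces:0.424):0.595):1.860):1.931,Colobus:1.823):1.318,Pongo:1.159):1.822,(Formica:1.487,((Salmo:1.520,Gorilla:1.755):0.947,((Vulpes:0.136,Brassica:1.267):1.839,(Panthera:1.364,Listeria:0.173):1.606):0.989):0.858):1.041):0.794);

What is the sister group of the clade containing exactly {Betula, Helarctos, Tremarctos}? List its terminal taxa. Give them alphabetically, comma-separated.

Anopheles, Cricetus, Meleagris, Triticum

The clade containing exactly {Betula, Helarctos, Tremarctos} attaches to the tree at the node subtending (((Cricetus,Anopheles),(Triticum,Meleagris)),(Tremarctos,(Helarctos,Betula))).
The other lineage descending from that same node — the sister group — is ((Cricetus,Anopheles),(Triticum,Meleagris)); its 4 tips in alphabetical order are the answer.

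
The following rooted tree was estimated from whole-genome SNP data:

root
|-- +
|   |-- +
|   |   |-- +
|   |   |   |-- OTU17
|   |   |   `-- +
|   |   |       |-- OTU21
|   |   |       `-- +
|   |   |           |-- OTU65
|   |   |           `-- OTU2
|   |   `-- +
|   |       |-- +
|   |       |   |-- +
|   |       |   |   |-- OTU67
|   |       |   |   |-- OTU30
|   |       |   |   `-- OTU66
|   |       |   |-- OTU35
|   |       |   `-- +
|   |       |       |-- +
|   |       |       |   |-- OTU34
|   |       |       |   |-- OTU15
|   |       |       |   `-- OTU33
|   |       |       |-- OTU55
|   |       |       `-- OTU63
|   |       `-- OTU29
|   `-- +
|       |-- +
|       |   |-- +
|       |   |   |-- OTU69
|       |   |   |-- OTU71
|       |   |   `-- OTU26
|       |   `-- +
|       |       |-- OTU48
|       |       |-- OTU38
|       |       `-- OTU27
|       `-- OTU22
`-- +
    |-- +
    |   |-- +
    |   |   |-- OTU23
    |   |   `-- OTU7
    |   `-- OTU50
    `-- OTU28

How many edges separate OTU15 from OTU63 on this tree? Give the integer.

The MRCA of OTU15 and OTU63 is the node subtending ((OTU34,OTU15,OTU33),OTU55,OTU63).
From OTU15 up to that node: 2 branches. From OTU63 up to the same node: 1 branch. Total: 2 + 1 = 3.

3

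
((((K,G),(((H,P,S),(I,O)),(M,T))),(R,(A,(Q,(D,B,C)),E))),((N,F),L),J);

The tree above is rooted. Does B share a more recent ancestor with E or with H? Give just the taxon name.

The MRCA of B and E subtends (A,(Q,(D,B,C)),E) (6 taxa).
The MRCA of B and H subtends (((K,G),(((H,P,S),(I,O)),(M,T))),(R,(A,(Q,(D,B,C)),E))) (16 taxa).
The first is nested inside the second, so B shares a more recent common ancestor with E.

E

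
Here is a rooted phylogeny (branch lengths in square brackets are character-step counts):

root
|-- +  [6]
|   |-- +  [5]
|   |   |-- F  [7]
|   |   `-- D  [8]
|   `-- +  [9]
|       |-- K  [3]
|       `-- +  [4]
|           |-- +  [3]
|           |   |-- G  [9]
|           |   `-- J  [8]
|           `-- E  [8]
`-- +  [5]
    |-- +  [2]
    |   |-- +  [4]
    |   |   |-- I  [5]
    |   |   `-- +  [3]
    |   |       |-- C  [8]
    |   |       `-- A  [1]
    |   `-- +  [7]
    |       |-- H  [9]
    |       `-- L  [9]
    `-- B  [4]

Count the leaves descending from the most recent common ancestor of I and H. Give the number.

The MRCA of I and H is the node subtending ((I,(C,A)),(H,L)).
That clade contains 5 terminal taxa: A, C, H, I, L.

5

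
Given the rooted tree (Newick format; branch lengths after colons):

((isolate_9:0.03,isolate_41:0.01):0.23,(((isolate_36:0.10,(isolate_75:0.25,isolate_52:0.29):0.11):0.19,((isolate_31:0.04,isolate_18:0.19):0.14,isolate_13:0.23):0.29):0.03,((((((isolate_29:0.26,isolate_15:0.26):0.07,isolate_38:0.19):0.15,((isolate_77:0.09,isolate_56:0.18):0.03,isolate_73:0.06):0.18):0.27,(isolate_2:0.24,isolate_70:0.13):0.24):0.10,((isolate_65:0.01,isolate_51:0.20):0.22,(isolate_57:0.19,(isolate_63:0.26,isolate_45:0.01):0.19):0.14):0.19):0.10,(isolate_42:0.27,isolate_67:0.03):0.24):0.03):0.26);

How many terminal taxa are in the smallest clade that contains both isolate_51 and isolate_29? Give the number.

The MRCA of isolate_51 and isolate_29 is the node subtending (((((isolate_29,isolate_15),isolate_38),((isolate_77,isolate_56),isolate_73)),(isolate_2,isolate_70)),((isolate_65,isolate_51),(isolate_57,(isolate_63,isolate_45)))).
That clade contains 13 terminal taxa: isolate_15, isolate_2, isolate_29, isolate_38, isolate_45, isolate_51, isolate_56, isolate_57, isolate_63, isolate_65, isolate_70, isolate_73, isolate_77.

13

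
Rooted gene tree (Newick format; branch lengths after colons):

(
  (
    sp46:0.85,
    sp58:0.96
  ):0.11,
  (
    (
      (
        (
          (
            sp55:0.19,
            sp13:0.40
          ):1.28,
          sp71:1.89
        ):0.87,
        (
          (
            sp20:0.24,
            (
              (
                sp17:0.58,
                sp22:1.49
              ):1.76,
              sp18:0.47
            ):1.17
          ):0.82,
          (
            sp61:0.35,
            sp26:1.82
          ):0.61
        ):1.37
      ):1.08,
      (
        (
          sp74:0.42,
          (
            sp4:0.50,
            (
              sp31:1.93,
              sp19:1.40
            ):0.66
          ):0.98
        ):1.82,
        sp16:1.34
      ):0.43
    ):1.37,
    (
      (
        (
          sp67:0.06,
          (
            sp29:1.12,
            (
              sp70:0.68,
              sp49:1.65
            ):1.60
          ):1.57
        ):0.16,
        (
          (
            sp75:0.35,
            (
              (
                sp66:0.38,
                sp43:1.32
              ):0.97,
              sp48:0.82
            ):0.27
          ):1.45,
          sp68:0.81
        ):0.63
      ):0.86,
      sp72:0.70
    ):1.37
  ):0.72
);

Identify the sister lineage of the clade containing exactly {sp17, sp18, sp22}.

The clade containing exactly {sp17, sp18, sp22} attaches to the tree at the node subtending (sp20,((sp17,sp22),sp18)).
The other lineage descending from that same node — the sister group — is the single tip sp20.

sp20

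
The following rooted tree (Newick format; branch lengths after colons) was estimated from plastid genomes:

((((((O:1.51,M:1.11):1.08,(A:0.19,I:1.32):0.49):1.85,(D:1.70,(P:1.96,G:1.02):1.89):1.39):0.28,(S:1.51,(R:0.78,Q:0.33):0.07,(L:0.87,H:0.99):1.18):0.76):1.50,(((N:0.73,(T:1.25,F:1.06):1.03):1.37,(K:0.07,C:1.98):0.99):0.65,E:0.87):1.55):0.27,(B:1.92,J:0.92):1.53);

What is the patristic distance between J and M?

8.54

The path runs J → … → MRCA → … → M; the MRCA is the root of the tree.
Branch lengths along that path: 0.92 + 1.53 + 0.27 + 1.50 + 0.28 + 1.85 + 1.08 + 1.11 = 8.54.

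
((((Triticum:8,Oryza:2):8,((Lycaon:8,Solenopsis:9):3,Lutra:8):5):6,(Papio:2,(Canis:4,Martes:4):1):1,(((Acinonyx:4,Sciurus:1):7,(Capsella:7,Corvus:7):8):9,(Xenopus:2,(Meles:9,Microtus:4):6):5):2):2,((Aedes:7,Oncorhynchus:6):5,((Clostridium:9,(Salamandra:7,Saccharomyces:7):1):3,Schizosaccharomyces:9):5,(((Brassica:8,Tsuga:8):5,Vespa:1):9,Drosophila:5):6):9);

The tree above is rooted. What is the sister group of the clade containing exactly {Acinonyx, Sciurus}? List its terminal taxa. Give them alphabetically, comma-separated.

The clade containing exactly {Acinonyx, Sciurus} attaches to the tree at the node subtending ((Acinonyx,Sciurus),(Capsella,Corvus)).
The other lineage descending from that same node — the sister group — is (Capsella,Corvus); its 2 tips in alphabetical order are the answer.

Capsella, Corvus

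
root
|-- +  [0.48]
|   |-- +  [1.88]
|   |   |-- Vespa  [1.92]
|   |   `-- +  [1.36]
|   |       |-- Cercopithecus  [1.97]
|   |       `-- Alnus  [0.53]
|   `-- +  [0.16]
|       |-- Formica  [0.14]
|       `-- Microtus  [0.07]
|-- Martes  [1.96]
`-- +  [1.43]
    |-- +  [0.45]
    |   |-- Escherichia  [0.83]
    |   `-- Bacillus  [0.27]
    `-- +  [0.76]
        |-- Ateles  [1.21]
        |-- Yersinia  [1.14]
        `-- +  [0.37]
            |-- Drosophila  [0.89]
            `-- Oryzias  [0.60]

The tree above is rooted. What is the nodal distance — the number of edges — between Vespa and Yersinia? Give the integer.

6

The MRCA of Vespa and Yersinia is the root of the tree.
From Vespa up to that node: 3 branches. From Yersinia up to the same node: 3 branches. Total: 3 + 3 = 6.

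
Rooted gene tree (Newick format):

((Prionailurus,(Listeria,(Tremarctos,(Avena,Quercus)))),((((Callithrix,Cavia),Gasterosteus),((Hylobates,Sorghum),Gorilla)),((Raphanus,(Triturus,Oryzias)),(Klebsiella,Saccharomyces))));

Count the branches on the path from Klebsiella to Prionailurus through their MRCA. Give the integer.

6

The MRCA of Klebsiella and Prionailurus is the root of the tree.
From Klebsiella up to that node: 4 branches. From Prionailurus up to the same node: 2 branches. Total: 4 + 2 = 6.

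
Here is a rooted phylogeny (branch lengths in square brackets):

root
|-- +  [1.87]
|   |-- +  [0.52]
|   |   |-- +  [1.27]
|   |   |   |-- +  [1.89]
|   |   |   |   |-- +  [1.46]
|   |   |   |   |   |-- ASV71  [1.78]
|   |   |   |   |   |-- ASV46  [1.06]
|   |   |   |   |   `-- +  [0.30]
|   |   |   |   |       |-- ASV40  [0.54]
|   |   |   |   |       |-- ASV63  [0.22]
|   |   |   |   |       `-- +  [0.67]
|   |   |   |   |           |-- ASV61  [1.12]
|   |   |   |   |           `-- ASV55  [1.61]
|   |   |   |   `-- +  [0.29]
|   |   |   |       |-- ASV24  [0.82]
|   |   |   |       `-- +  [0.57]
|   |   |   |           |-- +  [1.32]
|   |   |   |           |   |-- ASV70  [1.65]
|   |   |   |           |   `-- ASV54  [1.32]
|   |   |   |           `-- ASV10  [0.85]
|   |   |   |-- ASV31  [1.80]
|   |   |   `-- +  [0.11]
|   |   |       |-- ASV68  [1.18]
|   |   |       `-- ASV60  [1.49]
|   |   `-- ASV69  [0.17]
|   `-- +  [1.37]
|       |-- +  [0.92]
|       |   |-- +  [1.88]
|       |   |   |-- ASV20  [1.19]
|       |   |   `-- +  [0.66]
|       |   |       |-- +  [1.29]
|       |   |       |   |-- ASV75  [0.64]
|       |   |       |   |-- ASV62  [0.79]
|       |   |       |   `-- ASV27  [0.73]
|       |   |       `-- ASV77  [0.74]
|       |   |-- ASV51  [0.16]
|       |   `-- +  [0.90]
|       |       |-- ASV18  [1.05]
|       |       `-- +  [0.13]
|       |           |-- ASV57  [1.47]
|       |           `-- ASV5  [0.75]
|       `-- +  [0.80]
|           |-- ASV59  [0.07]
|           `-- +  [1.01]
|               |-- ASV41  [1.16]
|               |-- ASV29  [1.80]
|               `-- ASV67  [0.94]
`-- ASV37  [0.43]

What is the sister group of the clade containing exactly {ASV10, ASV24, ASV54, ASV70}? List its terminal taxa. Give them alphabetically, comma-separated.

ASV40, ASV46, ASV55, ASV61, ASV63, ASV71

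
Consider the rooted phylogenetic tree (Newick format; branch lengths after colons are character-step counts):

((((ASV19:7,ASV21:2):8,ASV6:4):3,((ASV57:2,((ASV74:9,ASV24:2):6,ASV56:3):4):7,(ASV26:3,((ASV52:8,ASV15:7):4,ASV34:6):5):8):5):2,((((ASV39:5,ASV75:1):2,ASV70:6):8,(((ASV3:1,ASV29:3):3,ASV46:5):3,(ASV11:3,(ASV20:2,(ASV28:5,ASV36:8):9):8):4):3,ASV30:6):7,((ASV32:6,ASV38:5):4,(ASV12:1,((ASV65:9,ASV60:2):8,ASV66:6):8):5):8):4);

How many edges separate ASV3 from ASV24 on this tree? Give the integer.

The MRCA of ASV3 and ASV24 is the root of the tree.
From ASV3 up to that node: 6 branches. From ASV24 up to the same node: 6 branches. Total: 6 + 6 = 12.

12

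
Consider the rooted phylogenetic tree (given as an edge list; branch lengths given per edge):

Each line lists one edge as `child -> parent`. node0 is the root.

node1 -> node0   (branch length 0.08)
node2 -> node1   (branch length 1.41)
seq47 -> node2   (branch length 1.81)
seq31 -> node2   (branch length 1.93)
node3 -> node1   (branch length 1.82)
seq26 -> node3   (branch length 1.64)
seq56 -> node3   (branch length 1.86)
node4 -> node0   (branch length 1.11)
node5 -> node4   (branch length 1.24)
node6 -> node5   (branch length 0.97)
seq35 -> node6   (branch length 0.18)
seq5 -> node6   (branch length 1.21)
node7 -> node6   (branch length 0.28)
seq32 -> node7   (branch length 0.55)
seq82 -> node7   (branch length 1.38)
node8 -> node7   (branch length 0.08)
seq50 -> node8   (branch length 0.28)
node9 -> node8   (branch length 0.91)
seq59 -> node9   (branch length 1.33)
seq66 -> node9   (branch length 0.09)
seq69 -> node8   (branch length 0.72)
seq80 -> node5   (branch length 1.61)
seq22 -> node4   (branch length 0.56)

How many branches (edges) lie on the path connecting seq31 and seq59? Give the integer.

10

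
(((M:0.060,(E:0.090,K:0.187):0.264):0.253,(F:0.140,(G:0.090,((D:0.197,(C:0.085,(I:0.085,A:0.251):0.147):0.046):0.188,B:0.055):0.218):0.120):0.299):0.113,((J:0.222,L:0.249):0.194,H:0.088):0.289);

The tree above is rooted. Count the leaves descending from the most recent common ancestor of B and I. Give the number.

5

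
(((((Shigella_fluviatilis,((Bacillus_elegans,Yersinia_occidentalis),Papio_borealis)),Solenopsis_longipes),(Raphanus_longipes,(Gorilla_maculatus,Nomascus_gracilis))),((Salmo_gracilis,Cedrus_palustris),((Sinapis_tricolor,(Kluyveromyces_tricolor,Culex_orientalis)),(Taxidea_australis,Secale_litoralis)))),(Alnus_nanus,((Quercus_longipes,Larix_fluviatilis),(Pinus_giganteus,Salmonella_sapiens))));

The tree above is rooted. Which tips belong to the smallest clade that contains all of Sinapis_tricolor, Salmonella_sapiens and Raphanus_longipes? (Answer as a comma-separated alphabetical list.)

Alnus_nanus, Bacillus_elegans, Cedrus_palustris, Culex_orientalis, Gorilla_maculatus, Kluyveromyces_tricolor, Larix_fluviatilis, Nomascus_gracilis, Papio_borealis, Pinus_giganteus, Quercus_longipes, Raphanus_longipes, Salmo_gracilis, Salmonella_sapiens, Secale_litoralis, Shigella_fluviatilis, Sinapis_tricolor, Solenopsis_longipes, Taxidea_australis, Yersinia_occidentalis

Tracing Sinapis_tricolor: it sits inside (Sinapis_tricolor,(Kluyveromyces_tricolor,Culex_orientalis)).
Tracing Salmonella_sapiens: it sits inside (Pinus_giganteus,Salmonella_sapiens).
Tracing Raphanus_longipes: it sits inside (Raphanus_longipes,(Gorilla_maculatus,Nomascus_gracilis)).
The smallest clade enclosing all 3 is the whole tree (their MRCA is the root), so the answer is all 20 tips in alphabetical order.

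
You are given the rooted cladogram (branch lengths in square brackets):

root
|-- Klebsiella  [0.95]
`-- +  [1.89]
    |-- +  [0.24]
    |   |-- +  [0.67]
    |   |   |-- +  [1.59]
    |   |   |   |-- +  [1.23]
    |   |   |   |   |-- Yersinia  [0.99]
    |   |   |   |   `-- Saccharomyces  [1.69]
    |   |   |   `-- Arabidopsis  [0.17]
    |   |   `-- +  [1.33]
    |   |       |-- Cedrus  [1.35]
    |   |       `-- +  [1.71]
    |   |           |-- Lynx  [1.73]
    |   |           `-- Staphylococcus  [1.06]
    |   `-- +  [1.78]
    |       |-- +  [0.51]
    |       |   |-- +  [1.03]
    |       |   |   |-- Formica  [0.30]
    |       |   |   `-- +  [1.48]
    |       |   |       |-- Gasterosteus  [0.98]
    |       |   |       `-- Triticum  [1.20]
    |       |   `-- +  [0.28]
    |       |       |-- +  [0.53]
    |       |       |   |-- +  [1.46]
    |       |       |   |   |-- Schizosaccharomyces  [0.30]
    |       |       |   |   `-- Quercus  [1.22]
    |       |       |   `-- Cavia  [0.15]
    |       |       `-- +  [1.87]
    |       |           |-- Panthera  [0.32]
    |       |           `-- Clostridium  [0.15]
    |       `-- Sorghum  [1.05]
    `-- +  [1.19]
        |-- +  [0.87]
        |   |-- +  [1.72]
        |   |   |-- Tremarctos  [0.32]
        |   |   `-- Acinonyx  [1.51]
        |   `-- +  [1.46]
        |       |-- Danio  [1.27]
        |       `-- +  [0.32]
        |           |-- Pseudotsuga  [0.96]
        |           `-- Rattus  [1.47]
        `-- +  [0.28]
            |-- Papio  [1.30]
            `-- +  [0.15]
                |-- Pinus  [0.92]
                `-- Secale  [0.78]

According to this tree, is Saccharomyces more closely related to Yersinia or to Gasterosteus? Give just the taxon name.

The MRCA of Saccharomyces and Yersinia subtends (Yersinia,Saccharomyces) (2 taxa).
The MRCA of Saccharomyces and Gasterosteus subtends ((((Yersinia,Saccharomyces),Arabidopsis),(Cedrus,(Lynx,Staphylococcus))),(((Formica,(Gasterosteus,Triticum)),(((Schizosaccharomyces,Quercus),Cavia),(Panthera,Clostridium))),Sorghum)) (15 taxa).
The first is nested inside the second, so Saccharomyces shares a more recent common ancestor with Yersinia.

Yersinia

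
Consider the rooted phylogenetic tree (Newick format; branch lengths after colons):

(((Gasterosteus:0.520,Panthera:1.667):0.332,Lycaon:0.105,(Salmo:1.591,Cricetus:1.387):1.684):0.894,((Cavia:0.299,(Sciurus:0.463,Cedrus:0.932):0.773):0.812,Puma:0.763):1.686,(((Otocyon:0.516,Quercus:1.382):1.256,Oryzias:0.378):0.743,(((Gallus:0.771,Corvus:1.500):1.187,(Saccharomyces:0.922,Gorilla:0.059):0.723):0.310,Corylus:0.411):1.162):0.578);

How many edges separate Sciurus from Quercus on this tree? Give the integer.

8

The MRCA of Sciurus and Quercus is the root of the tree.
From Sciurus up to that node: 4 branches. From Quercus up to the same node: 4 branches. Total: 4 + 4 = 8.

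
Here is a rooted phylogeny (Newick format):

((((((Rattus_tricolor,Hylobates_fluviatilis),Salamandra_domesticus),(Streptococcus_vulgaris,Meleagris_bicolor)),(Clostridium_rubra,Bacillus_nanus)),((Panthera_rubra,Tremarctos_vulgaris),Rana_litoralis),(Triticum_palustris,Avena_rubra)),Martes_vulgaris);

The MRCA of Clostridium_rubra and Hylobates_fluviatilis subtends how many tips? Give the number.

The MRCA of Clostridium_rubra and Hylobates_fluviatilis is the node subtending ((((Rattus_tricolor,Hylobates_fluviatilis),Salamandra_domesticus),(Streptococcus_vulgaris,Meleagris_bicolor)),(Clostridium_rubra,Bacillus_nanus)).
That clade contains 7 terminal taxa: Bacillus_nanus, Clostridium_rubra, Hylobates_fluviatilis, Meleagris_bicolor, Rattus_tricolor, Salamandra_domesticus, Streptococcus_vulgaris.

7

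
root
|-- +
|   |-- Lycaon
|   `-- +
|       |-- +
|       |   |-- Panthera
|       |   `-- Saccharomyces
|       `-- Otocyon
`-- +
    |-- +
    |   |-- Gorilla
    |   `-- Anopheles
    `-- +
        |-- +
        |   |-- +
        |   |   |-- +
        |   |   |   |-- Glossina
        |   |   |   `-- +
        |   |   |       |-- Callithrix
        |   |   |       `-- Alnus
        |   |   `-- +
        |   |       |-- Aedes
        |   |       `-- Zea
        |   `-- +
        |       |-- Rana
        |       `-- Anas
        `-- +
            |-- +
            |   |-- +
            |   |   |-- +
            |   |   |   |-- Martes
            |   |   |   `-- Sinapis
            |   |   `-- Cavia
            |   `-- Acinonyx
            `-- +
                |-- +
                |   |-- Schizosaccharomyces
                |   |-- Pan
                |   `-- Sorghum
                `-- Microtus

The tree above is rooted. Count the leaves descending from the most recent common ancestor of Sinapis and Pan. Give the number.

The MRCA of Sinapis and Pan is the node subtending ((((Martes,Sinapis),Cavia),Acinonyx),((Schizosaccharomyces,Pan,Sorghum),Microtus)).
That clade contains 8 terminal taxa: Acinonyx, Cavia, Martes, Microtus, Pan, Schizosaccharomyces, Sinapis, Sorghum.

8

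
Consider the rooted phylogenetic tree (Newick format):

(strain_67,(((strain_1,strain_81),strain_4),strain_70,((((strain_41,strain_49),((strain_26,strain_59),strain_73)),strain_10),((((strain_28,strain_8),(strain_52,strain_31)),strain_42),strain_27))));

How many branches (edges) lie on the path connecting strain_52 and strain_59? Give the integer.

10

The MRCA of strain_52 and strain_59 is the node subtending ((((strain_41,strain_49),((strain_26,strain_59),strain_73)),strain_10),((((strain_28,strain_8),(strain_52,strain_31)),strain_42),strain_27)).
From strain_52 up to that node: 5 branches. From strain_59 up to the same node: 5 branches. Total: 5 + 5 = 10.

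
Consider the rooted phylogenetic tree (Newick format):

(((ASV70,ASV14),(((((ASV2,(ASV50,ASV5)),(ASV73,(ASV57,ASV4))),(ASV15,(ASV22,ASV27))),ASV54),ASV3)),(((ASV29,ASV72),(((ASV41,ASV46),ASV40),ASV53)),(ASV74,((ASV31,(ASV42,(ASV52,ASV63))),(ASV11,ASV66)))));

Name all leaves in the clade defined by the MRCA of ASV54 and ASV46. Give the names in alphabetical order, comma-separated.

ASV11, ASV14, ASV15, ASV2, ASV22, ASV27, ASV29, ASV3, ASV31, ASV4, ASV40, ASV41, ASV42, ASV46, ASV5, ASV50, ASV52, ASV53, ASV54, ASV57, ASV63, ASV66, ASV70, ASV72, ASV73, ASV74

Tracing ASV54: it sits inside ((((ASV2,(ASV50,ASV5)),(ASV73,(ASV57,ASV4))),(ASV15,(ASV22,ASV27))),ASV54).
Tracing ASV46: it sits inside (ASV41,ASV46).
The smallest clade enclosing both is the whole tree (their MRCA is the root), so the answer is all 26 tips in alphabetical order.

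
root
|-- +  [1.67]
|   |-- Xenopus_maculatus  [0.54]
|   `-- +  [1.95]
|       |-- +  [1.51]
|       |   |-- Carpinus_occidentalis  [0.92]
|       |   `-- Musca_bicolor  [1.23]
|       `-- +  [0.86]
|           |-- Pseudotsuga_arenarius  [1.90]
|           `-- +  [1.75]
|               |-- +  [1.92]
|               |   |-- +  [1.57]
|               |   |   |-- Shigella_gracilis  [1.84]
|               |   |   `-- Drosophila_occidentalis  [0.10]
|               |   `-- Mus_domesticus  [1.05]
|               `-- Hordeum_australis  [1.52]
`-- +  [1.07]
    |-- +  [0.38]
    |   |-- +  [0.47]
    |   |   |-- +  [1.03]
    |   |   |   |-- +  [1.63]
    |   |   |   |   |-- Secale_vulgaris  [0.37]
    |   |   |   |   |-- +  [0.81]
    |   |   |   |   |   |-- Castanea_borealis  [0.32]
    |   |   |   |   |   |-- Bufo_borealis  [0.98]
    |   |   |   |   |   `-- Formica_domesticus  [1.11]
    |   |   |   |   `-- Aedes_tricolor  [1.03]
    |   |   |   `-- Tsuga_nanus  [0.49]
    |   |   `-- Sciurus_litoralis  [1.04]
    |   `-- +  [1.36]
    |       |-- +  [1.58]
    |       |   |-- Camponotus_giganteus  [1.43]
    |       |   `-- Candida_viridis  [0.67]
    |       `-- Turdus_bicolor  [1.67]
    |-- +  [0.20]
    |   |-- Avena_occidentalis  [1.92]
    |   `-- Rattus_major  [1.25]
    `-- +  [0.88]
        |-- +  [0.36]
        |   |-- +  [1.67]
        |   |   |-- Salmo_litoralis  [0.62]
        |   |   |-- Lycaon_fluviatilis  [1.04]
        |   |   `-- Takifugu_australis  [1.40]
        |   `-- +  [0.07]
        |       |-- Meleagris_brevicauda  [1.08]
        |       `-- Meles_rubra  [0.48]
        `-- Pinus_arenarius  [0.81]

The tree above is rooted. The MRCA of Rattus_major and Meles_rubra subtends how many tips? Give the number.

The MRCA of Rattus_major and Meles_rubra is the node subtending (((((Secale_vulgaris,(Castanea_borealis,Bufo_borealis,Formica_domesticus),Aedes_tricolor),Tsuga_nanus),Sciurus_litoralis),((Camponotus_giganteus,Candida_viridis),Turdus_bicolor)),(Avena_occidentalis,Rattus_major),(((Salmo_litoralis,Lycaon_fluviatilis,Takifugu_australis),(Meleagris_brevicauda,Meles_rubra)),Pinus_arenarius)).
That clade contains 18 terminal taxa: Aedes_tricolor, Avena_occidentalis, Bufo_borealis, Camponotus_giganteus, Candida_viridis, Castanea_borealis, Formica_domesticus, Lycaon_fluviatilis, Meleagris_brevicauda, Meles_rubra, Pinus_arenarius, Rattus_major, Salmo_litoralis, Sciurus_litoralis, Secale_vulgaris, Takifugu_australis, Tsuga_nanus, Turdus_bicolor.

18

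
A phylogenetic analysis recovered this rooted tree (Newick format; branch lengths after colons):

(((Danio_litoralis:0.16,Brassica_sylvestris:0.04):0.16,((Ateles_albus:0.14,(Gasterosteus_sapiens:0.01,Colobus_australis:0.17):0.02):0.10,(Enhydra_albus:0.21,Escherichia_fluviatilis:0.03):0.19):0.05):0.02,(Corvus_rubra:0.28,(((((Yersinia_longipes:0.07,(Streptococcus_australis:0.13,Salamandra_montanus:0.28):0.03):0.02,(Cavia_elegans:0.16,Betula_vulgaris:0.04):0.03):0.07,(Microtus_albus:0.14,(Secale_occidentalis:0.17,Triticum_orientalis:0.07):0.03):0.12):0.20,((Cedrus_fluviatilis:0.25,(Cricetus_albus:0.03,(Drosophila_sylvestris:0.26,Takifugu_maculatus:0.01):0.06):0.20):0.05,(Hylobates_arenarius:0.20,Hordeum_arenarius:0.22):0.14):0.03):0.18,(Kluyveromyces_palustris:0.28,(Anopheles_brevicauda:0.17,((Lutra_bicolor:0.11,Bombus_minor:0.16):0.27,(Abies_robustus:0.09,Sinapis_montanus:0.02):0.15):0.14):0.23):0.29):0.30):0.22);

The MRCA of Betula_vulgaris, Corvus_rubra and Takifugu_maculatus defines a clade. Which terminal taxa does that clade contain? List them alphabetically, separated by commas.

Abies_robustus, Anopheles_brevicauda, Betula_vulgaris, Bombus_minor, Cavia_elegans, Cedrus_fluviatilis, Corvus_rubra, Cricetus_albus, Drosophila_sylvestris, Hordeum_arenarius, Hylobates_arenarius, Kluyveromyces_palustris, Lutra_bicolor, Microtus_albus, Salamandra_montanus, Secale_occidentalis, Sinapis_montanus, Streptococcus_australis, Takifugu_maculatus, Triticum_orientalis, Yersinia_longipes

Tracing Betula_vulgaris: it sits inside (Cavia_elegans,Betula_vulgaris).
Tracing Corvus_rubra: it sits inside (Corvus_rubra,(((((Yersinia_longipes,(Streptococcus_australis,Salamandra_montanus)),(Cavia_elegans,Betula_vulgaris)),(Microtus_albus,(Secale_occidentalis,Triticum_orientalis))),((Cedrus_fluviatilis,(Cricetus_albus,(Drosophila_sylvestris,Takifugu_maculatus))),(Hylobates_arenarius,Hordeum_arenarius))),(Kluyveromyces_palustris,(Anopheles_brevicauda,((Lutra_bicolor,Bombus_minor),(Abies_robustus,Sinapis_montanus)))))).
Tracing Takifugu_maculatus: it sits inside (Drosophila_sylvestris,Takifugu_maculatus).
The smallest clade enclosing all 3 is (Corvus_rubra,(((((Yersinia_longipes,(Streptococcus_australis,Salamandra_montanus)),(Cavia_elegans,Betula_vulgaris)),(Microtus_albus,(Secale_occidentalis,Triticum_orientalis))),((Cedrus_fluviatilis,(Cricetus_albus,(Drosophila_sylvestris,Takifugu_maculatus))),(Hylobates_arenarius,Hordeum_arenarius))),(Kluyveromyces_palustris,(Anopheles_brevicauda,((Lutra_bicolor,Bombus_minor),(Abies_robustus,Sinapis_montanus)))))); the answer is its 21 terminal taxa in alphabetical order.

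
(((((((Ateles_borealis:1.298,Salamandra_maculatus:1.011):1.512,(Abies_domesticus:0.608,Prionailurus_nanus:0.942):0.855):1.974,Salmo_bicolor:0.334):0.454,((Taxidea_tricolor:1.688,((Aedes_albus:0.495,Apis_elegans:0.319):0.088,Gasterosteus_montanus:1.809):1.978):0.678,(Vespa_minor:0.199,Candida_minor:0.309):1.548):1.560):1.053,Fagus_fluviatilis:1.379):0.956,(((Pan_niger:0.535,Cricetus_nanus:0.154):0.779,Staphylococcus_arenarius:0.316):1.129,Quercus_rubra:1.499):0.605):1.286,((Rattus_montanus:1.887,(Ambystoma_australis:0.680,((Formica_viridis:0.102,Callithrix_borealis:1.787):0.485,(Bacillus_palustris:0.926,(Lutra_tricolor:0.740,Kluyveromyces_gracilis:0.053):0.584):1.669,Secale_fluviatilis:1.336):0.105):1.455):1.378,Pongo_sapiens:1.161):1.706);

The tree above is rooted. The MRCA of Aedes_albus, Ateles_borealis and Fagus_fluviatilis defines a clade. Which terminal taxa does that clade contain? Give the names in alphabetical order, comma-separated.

Tracing Aedes_albus: it sits inside (Aedes_albus,Apis_elegans).
Tracing Ateles_borealis: it sits inside (Ateles_borealis,Salamandra_maculatus).
Tracing Fagus_fluviatilis: it sits inside (((((Ateles_borealis,Salamandra_maculatus),(Abies_domesticus,Prionailurus_nanus)),Salmo_bicolor),((Taxidea_tricolor,((Aedes_albus,Apis_elegans),Gasterosteus_montanus)),(Vespa_minor,Candida_minor))),Fagus_fluviatilis).
The smallest clade enclosing all 3 is (((((Ateles_borealis,Salamandra_maculatus),(Abies_domesticus,Prionailurus_nanus)),Salmo_bicolor),((Taxidea_tricolor,((Aedes_albus,Apis_elegans),Gasterosteus_montanus)),(Vespa_minor,Candida_minor))),Fagus_fluviatilis); the answer is its 12 terminal taxa in alphabetical order.

Abies_domesticus, Aedes_albus, Apis_elegans, Ateles_borealis, Candida_minor, Fagus_fluviatilis, Gasterosteus_montanus, Prionailurus_nanus, Salamandra_maculatus, Salmo_bicolor, Taxidea_tricolor, Vespa_minor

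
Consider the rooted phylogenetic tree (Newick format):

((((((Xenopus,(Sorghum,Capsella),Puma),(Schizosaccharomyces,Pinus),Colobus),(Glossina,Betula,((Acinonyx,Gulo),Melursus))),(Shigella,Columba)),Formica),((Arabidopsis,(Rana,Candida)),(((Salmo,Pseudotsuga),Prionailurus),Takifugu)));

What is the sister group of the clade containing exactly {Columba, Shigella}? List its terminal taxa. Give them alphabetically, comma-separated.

Acinonyx, Betula, Capsella, Colobus, Glossina, Gulo, Melursus, Pinus, Puma, Schizosaccharomyces, Sorghum, Xenopus

The clade containing exactly {Columba, Shigella} attaches to the tree at the node subtending ((((Xenopus,(Sorghum,Capsella),Puma),(Schizosaccharomyces,Pinus),Colobus),(Glossina,Betula,((Acinonyx,Gulo),Melursus))),(Shigella,Columba)).
The other lineage descending from that same node — the sister group — is (((Xenopus,(Sorghum,Capsella),Puma),(Schizosaccharomyces,Pinus),Colobus),(Glossina,Betula,((Acinonyx,Gulo),Melursus))); its 12 tips in alphabetical order are the answer.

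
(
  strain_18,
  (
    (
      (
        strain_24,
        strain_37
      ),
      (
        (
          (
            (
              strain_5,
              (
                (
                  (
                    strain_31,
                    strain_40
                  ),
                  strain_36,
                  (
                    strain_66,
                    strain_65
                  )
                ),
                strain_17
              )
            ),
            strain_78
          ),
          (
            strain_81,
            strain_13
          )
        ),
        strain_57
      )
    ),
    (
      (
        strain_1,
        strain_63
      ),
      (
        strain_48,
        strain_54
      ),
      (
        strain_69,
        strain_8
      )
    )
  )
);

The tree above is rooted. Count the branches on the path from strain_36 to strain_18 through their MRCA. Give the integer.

10

The MRCA of strain_36 and strain_18 is the root of the tree.
From strain_36 up to that node: 9 branches. From strain_18 up to the same node: 1 branch. Total: 9 + 1 = 10.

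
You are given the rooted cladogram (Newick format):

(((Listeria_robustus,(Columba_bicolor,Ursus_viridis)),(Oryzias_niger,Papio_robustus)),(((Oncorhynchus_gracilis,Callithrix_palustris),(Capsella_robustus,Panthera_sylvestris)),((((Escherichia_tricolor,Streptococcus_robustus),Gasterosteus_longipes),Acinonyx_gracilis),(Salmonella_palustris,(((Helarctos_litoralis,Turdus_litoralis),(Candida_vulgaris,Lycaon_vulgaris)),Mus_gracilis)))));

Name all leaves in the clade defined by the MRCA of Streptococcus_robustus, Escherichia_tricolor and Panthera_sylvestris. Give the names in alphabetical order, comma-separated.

Tracing Streptococcus_robustus: it sits inside (Escherichia_tricolor,Streptococcus_robustus).
Tracing Escherichia_tricolor: it sits inside (Escherichia_tricolor,Streptococcus_robustus).
Tracing Panthera_sylvestris: it sits inside (Capsella_robustus,Panthera_sylvestris).
The smallest clade enclosing all 3 is (((Oncorhynchus_gracilis,Callithrix_palustris),(Capsella_robustus,Panthera_sylvestris)),((((Escherichia_tricolor,Streptococcus_robustus),Gasterosteus_longipes),Acinonyx_gracilis),(Salmonella_palustris,(((Helarctos_litoralis,Turdus_litoralis),(Candida_vulgaris,Lycaon_vulgaris)),Mus_gracilis)))); the answer is its 14 terminal taxa in alphabetical order.

Acinonyx_gracilis, Callithrix_palustris, Candida_vulgaris, Capsella_robustus, Escherichia_tricolor, Gasterosteus_longipes, Helarctos_litoralis, Lycaon_vulgaris, Mus_gracilis, Oncorhynchus_gracilis, Panthera_sylvestris, Salmonella_palustris, Streptococcus_robustus, Turdus_litoralis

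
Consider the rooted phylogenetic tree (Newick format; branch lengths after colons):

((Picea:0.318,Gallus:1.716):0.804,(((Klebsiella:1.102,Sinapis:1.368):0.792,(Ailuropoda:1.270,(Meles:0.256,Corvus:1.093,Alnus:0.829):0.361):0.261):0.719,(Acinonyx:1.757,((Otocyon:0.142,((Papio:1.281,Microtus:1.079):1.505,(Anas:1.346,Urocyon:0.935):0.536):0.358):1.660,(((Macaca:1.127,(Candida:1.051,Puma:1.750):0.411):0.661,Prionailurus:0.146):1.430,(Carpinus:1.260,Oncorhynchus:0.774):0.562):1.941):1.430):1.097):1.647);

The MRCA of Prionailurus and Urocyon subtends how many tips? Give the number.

11

The MRCA of Prionailurus and Urocyon is the node subtending ((Otocyon,((Papio,Microtus),(Anas,Urocyon))),(((Macaca,(Candida,Puma)),Prionailurus),(Carpinus,Oncorhynchus))).
That clade contains 11 terminal taxa: Anas, Candida, Carpinus, Macaca, Microtus, Oncorhynchus, Otocyon, Papio, Prionailurus, Puma, Urocyon.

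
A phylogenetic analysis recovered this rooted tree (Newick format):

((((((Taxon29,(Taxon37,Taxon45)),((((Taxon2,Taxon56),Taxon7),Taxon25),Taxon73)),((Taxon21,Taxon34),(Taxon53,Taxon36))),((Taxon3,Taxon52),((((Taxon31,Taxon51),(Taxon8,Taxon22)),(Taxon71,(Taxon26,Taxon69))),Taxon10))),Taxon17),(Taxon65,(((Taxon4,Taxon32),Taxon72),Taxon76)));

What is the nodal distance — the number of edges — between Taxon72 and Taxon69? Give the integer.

The MRCA of Taxon72 and Taxon69 is the root of the tree.
From Taxon72 up to that node: 4 branches. From Taxon69 up to the same node: 8 branches. Total: 4 + 8 = 12.

12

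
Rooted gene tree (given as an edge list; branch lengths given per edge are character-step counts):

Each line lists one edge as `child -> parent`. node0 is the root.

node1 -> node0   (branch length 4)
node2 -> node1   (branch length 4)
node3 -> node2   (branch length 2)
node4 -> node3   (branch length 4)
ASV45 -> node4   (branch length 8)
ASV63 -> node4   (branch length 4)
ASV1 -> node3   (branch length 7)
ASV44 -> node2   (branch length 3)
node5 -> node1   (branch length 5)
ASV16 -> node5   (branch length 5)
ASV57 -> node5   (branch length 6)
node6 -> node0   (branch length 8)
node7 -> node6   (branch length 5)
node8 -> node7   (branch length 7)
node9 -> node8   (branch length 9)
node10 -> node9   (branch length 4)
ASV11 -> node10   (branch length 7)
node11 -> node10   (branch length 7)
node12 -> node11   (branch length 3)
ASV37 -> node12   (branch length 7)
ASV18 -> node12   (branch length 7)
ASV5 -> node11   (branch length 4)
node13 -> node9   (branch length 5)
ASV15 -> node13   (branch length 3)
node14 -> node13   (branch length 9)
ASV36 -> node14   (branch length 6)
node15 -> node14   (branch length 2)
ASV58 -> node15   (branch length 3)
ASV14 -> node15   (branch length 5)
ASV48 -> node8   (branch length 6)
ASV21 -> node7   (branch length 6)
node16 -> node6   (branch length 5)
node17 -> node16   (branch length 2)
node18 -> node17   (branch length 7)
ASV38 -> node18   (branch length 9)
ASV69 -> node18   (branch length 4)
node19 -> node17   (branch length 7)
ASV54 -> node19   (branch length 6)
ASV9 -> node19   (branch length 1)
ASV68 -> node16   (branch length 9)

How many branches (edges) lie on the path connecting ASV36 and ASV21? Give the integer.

The MRCA of ASV36 and ASV21 is the node subtending ((((ASV11,((ASV37,ASV18),ASV5)),(ASV15,(ASV36,(ASV58,ASV14)))),ASV48),ASV21).
From ASV36 up to that node: 5 branches. From ASV21 up to the same node: 1 branch. Total: 5 + 1 = 6.

6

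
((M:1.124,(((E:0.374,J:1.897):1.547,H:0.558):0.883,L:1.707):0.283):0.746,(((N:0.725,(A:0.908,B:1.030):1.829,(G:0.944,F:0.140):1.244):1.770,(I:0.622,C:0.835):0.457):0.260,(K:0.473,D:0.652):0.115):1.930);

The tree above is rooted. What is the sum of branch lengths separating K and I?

1.927

The path runs K → … → MRCA → … → I; the MRCA is the node subtending (((N,(A,B),(G,F)),(I,C)),(K,D)).
Branch lengths along that path: 0.473 + 0.115 + 0.260 + 0.457 + 0.622 = 1.927.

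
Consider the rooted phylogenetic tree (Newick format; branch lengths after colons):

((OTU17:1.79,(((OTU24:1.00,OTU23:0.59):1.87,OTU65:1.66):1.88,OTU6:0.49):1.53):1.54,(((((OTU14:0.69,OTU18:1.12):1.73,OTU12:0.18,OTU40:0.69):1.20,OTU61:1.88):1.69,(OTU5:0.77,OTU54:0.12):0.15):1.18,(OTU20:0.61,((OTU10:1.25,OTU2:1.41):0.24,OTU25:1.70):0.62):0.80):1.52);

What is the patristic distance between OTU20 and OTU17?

The path runs OTU20 → … → MRCA → … → OTU17; the MRCA is the root of the tree.
Branch lengths along that path: 0.61 + 0.80 + 1.52 + 1.54 + 1.79 = 6.26.

6.26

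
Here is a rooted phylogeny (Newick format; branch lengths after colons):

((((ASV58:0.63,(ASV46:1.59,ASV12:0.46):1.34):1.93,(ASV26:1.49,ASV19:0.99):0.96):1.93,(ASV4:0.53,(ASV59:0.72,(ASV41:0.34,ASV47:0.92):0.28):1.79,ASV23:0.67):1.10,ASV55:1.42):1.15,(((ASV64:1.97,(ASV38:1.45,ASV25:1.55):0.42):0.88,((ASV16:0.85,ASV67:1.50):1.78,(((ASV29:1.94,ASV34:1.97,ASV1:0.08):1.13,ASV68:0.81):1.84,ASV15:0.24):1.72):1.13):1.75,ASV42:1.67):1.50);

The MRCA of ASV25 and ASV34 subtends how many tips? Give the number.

10

The MRCA of ASV25 and ASV34 is the node subtending ((ASV64,(ASV38,ASV25)),((ASV16,ASV67),(((ASV29,ASV34,ASV1),ASV68),ASV15))).
That clade contains 10 terminal taxa: ASV1, ASV15, ASV16, ASV25, ASV29, ASV34, ASV38, ASV64, ASV67, ASV68.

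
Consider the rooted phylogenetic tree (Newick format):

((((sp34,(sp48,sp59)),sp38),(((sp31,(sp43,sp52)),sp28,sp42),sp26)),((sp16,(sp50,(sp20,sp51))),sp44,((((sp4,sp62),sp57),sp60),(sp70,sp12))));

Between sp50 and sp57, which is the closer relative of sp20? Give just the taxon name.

sp50

The MRCA of sp20 and sp50 subtends (sp50,(sp20,sp51)) (3 taxa).
The MRCA of sp20 and sp57 subtends ((sp16,(sp50,(sp20,sp51))),sp44,((((sp4,sp62),sp57),sp60),(sp70,sp12))) (11 taxa).
The first is nested inside the second, so sp20 shares a more recent common ancestor with sp50.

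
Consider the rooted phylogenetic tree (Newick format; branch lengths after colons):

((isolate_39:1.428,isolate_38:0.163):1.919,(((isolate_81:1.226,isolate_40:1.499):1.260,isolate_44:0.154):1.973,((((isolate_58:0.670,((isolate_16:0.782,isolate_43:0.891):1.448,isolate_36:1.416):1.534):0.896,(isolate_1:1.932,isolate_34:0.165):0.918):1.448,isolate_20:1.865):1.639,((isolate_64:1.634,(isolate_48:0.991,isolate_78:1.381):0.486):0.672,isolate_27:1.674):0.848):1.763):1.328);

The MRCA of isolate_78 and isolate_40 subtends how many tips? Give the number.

The MRCA of isolate_78 and isolate_40 is the node subtending (((isolate_81,isolate_40),isolate_44),((((isolate_58,((isolate_16,isolate_43),isolate_36)),(isolate_1,isolate_34)),isolate_20),((isolate_64,(isolate_48,isolate_78)),isolate_27))).
That clade contains 14 terminal taxa: isolate_1, isolate_16, isolate_20, isolate_27, isolate_34, isolate_36, isolate_40, isolate_43, isolate_44, isolate_48, isolate_58, isolate_64, isolate_78, isolate_81.

14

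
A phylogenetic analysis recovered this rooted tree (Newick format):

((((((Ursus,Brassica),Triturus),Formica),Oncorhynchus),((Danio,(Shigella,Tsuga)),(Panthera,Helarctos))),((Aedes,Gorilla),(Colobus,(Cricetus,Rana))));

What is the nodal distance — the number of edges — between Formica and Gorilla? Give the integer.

7

The MRCA of Formica and Gorilla is the root of the tree.
From Formica up to that node: 4 branches. From Gorilla up to the same node: 3 branches. Total: 4 + 3 = 7.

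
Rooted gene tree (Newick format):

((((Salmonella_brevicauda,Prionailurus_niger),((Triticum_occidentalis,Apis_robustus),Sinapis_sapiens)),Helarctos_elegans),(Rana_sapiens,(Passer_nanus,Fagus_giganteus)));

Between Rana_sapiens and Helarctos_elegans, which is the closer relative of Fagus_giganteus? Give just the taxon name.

The MRCA of Fagus_giganteus and Rana_sapiens subtends (Rana_sapiens,(Passer_nanus,Fagus_giganteus)) (3 taxa).
The MRCA of Fagus_giganteus and Helarctos_elegans is the root, subtending the entire tree (9 taxa).
The first is nested inside the second, so Fagus_giganteus shares a more recent common ancestor with Rana_sapiens.

Rana_sapiens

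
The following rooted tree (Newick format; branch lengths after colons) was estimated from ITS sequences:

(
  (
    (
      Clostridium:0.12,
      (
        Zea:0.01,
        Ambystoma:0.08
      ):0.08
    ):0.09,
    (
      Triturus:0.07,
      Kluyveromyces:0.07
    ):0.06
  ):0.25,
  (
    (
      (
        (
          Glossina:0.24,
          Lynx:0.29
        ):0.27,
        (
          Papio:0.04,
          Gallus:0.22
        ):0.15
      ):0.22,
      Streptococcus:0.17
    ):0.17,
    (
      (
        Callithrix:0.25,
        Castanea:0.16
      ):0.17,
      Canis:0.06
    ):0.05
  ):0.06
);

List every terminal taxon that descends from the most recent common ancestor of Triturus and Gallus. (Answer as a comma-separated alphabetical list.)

Ambystoma, Callithrix, Canis, Castanea, Clostridium, Gallus, Glossina, Kluyveromyces, Lynx, Papio, Streptococcus, Triturus, Zea

Tracing Triturus: it sits inside (Triturus,Kluyveromyces).
Tracing Gallus: it sits inside (Papio,Gallus).
The smallest clade enclosing both is the whole tree (their MRCA is the root), so the answer is all 13 tips in alphabetical order.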